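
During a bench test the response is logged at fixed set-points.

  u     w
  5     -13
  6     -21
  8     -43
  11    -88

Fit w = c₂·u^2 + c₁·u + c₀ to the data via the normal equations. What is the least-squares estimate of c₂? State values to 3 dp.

c₂ = -0.841

The normal system XᵀX·[c₂, c₁, c₀]ᵀ = Xᵀw is [[20658, 2184, 246]; [2184, 246, 30]; [246, 30, 4]]·[c₂, c₁, c₀]ᵀ = [-14481, -1503, -165]ᵀ.
Solving the 3×3 system (Gaussian elimination) gives c₂ = -37/44, c₁ = 41/44, c₀ = 153/44.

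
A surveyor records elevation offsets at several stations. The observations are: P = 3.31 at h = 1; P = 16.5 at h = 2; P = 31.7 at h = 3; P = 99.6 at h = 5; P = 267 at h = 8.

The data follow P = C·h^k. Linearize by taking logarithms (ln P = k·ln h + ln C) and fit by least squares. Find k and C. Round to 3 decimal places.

Linearized form: ln P = k·ln h + ln C. From the 5 transformed points,
Over the data: Σln h = 5.4806, Σ(ln h)² = 8.6018, Σln P = 17.6450, Σln h·ln P = 24.7639.
Normal system: [[8.6018, 5.4806]; [5.4806, 5]]·[k, ln C]ᵀ = [24.7639, 17.6450]ᵀ.
Slope k = (n·Σln h·ln P − Σln h·Σln P)/(n·Σ(ln h)² − (Σln h)²) = (5·24.7639 − 5.4806·17.6450)/12.9714 = 2.09025; ln C = (Σln P − k·Σln h)/n = 1.23782, so C = exp(1.23782) = 3.44810.

k = 2.090, C = 3.448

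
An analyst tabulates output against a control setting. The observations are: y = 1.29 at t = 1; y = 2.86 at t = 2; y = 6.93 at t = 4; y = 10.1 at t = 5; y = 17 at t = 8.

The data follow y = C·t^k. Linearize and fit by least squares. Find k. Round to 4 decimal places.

Let Y = ln y. Fitting Y = k·ln t + ln C by least squares:
AᵀA = [[9.3166, 5.7683]; [5.7683, 5]], rhs = [13.0254, 8.3871]ᵀ  (here Σln t = 5.7683, Σ(ln t)² = 9.3166, Σln y = 8.3871, Σln t·ln y = 13.0254).
Slope k = (n·Σln t·ln y − Σln t·Σln y)/(n·Σ(ln t)² − (Σln t)²) = (5·13.0254 − 5.7683·8.3871)/13.3096 = 1.25832; ln C = (Σln y − k·Σln t)/n = 0.22573.

k = 1.2583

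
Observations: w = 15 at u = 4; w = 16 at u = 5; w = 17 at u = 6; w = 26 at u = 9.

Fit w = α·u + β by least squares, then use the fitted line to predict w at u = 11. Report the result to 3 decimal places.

ŵ = 29.929

Sums needed: Σu·u = 158, Σu = 24, Σ1 = 4.
Moment sums: Σu·w = 476, Σw = 74.
Normal equations: [[158, 24]; [24, 4]]·[α, β]ᵀ = [476, 74]ᵀ.
det = 158·4 − 24² = 56.
α = (476·4 − 24·74)/56 = 16/7; β = (158·74 − 24·476)/56 = 67/14.
At u = 11: ŵ = (16/7)·(11) + (67/14)·(1) = 419/14.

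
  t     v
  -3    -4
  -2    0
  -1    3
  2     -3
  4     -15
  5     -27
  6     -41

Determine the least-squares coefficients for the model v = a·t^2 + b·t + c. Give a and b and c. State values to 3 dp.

From the data, Σt^2·t^2 = 2291, Σt^2·t = 377, Σt^2 = 95, Σt·t = 95, Σt = 11, Σ1 = 7.
For Aᵀv: Σt^2·v = -2436, Σt·v = -438, Σv = -87.
AᵀA·[a, b, c]ᵀ = Aᵀv becomes [[2291, 377, 95]; [377, 95, 11]; [95, 11, 7]]·[a, b, c]ᵀ = [-2436, -438, -87]ᵀ.
Inverting the 3×3 Gram matrix, [a, b, c]ᵀ = [-33771/30326, -18615/30326, 55332/15163]ᵀ.

a = -1.114, b = -0.614, c = 3.649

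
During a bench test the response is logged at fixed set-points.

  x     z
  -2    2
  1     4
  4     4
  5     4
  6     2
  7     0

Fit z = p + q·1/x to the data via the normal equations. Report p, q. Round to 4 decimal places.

Compute the Gram sums: Σ1 = 6, Σ1/x = 529/420, Σ1/x·1/x = 247081/176400.
And Σz = 16, Σ1/x·z = 77/15.
MᵀM·[p, q]ᵀ = Mᵀz becomes [[6, 529/420]; [529/420, 247081/176400]]·[p, q]ᵀ = [16, 77/15]ᵀ.
Eliminating q: (247081/176400)·(row 1) − (529/420)·(row 2) gives (240529/35280)·p = (247081/176400)·16 − (529/420)·(77/15) = 703193/44100, so p = 2812772/1202645.
Then q = ((77/15) − (529/420)·(2812772/1202645))/(247081/176400) = 375648/240529.

p = 2.3388, q = 1.5618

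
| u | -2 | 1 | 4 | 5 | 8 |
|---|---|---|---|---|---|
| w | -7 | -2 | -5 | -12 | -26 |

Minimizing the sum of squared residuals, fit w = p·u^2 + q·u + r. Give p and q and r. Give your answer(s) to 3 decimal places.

p = -0.500, q = 1.045, r = -2.741

Sums needed: Σu^2·u^2 = 4994, Σu^2·u = 694, Σu^2 = 110, Σu·u = 110, Σu = 16, Σ1 = 5.
And Σu^2·w = -2074, Σu·w = -276, Σw = -52.
Row-reducing yields p = -2389/4776, q = 4993/4776, r = -6545/2388.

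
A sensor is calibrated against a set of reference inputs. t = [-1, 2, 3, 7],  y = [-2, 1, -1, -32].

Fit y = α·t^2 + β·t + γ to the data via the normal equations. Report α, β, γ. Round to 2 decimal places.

Sums needed: Σt^2·t^2 = 2499, Σt^2·t = 377, Σt^2 = 63, Σt·t = 63, Σt = 11, Σ1 = 4.
For Mᵀy: Σt^2·y = -1575, Σt·y = -223, Σy = -34.
MᵀM·[α, β, γ]ᵀ = Mᵀy becomes [[2499, 377, 63]; [377, 63, 11]; [63, 11, 4]]·[α, β, γ]ᵀ = [-1575, -223, -34]ᵀ.
Row-reducing yields α = -3829/3916, β = 8337/3916, γ = 23/22.

α = -0.98, β = 2.13, γ = 1.05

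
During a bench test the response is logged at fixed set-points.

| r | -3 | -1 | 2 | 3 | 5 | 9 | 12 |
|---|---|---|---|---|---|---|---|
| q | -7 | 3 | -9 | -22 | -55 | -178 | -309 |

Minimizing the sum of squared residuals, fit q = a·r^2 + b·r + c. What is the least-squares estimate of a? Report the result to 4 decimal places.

a = -1.9877

With design matrix A, AᵀA = [[28101, 2589, 273]; [2589, 273, 27]; [273, 27, 7]] and Aᵀq = [-60583, -5651, -577]ᵀ.
Row-reducing yields a = -75744/38107, b = -252107/114321, c = 137048/38107.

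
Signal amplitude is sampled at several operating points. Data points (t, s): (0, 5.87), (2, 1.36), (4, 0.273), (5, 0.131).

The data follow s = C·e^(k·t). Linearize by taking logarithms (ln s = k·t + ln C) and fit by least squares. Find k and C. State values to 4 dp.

k = -0.7657, C = 6.0030

Linearized form: ln s = k·t + ln C. From the 4 transformed points,
AᵀA = [[45.0000, 11.0000]; [11.0000, 4]], rhs = [-14.7410, -1.2535]ᵀ  (here Σt = 11.0000, Σ(t)² = 45.0000, Σln s = -1.2535, Σt·ln s = -14.7410).
Solving (det = 59.0000): k = -0.76568, ln C = 1.79225, so C = exp(1.79225) = 6.00296.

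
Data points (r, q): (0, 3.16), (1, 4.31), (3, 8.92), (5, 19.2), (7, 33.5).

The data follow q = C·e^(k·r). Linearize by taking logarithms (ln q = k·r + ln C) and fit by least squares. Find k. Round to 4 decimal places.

k = 0.3454

Taking logs, ln q = k·r + ln C, so regress ln q on r.
Σr = 16.0000, Σ(r)² = 84.0000, Σln q = 11.2663, Σr·ln q = 47.3812.
Equations: 84.0000·k + 16.0000·ln C = 47.3812;  16.0000·k + 5·ln C = 11.2663.
Solving (det = 164.0000): k = 0.34540, ln C = 1.14797.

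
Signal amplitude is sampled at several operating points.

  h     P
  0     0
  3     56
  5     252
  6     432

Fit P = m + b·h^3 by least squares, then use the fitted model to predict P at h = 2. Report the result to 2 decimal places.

P̂ = 17.18

Normal-equation sums: Σ1 = 4, Σh^3 = 368, Σh^3·h^3 = 63010.
Moment sums: ΣP = 740, Σh^3·P = 126324.
Eliminating b: 63010·(row 1) − 368·(row 2) gives 116616·m = 63010·740 − 368·126324 = 140168, so m = 17521/14577.
Then b = (126324 − 368·(17521/14577))/63010 = 29122/14577.
At h = 2: P̂ = (17521/14577)·(1) + (29122/14577)·(8) = 83499/4859.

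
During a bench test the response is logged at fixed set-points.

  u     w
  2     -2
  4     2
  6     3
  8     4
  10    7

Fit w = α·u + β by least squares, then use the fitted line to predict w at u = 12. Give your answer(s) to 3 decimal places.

The normal system MᵀM·[α, β]ᵀ = Mᵀw is [[220, 30]; [30, 5]]·[α, β]ᵀ = [124, 14]ᵀ.
Δ = 220·5 − 30² = 200.
α = (124·5 − 30·14)/200 = 1; β = (220·14 − 30·124)/200 = -16/5.
At u = 12: ŵ = (1)·(12) + (-16/5)·(1) = 44/5.

ŵ = 8.800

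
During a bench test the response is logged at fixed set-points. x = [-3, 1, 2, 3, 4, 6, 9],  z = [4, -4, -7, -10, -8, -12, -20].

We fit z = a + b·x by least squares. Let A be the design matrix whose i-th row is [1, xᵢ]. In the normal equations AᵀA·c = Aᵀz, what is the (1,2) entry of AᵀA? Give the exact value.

22

Row 1 ↔ basis 1, column 2 ↔ basis x, so (AᵀA)_{1,2} = Σᵢ x = (1)·(-3) + (1)·(1) + (1)·(2) + (1)·(3) + (1)·(4) + (1)·(6) + (1)·(9) = 22.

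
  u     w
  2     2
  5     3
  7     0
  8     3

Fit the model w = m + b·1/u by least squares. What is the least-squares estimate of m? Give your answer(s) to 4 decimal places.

Normal-equation sums: Σ1 = 4, Σ1/u = 271/280, Σ1/u·1/u = 25561/78400.
For Mᵀw: Σw = 8, Σ1/u·w = 79/40.
So MᵀM·[m, b]ᵀ = Mᵀw: [[4, 271/280]; [271/280, 25561/78400]]·[m, b]ᵀ = [8, 79/40]ᵀ.
Δ = 4·(25561/78400) − (271/280)² = 28803/78400.
m = (8·(25561/78400) − (271/280)·(79/40))/(28803/78400) = 54625/28803; b = (4·(79/40) − (271/280)·8)/(28803/78400) = 12320/28803.

m = 1.8965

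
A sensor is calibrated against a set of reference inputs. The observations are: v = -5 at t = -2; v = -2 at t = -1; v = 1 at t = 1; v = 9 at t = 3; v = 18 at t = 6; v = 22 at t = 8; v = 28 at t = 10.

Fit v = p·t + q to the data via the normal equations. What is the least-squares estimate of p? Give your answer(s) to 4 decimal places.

AᵀA·[p, q]ᵀ = Aᵀv reads: 215·p + 25·q = 604;  25·p + 7·q = 71.
(Σt·t = 215, Σt = 25, Σ1 = 7, Σt·v = 604, Σv = 71.)
Determinant 215·7 − 25² = 880.
p = (604·7 − 25·71)/880 = 223/80; q = (215·71 − 25·604)/880 = 3/16.

p = 2.7875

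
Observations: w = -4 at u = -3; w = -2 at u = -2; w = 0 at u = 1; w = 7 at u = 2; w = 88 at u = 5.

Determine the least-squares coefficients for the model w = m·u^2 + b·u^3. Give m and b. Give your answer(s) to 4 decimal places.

m = 0.9736, b = 0.5080

The normal equations are: 739·m + 2883·b = 2184;  2883·m + 16483·b = 11180.
Δ = 739·16483 − 2883² = 3869248.
m = (2184·16483 − 2883·11180)/3869248 = 941733/967312; b = (739·11180 − 2883·2184)/3869248 = 491387/967312.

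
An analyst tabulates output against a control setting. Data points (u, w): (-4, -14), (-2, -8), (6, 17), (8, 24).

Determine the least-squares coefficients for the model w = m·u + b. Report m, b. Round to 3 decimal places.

m = 3.154, b = -1.558

The normal equations are: 120·m + 8·b = 366;  8·m + 4·b = 19.
Eliminating b: 4·(row 1) − 8·(row 2) gives 416·m = 4·366 − 8·19 = 1312, so m = 41/13.
Then b = (19 − 8·(41/13))/4 = -81/52.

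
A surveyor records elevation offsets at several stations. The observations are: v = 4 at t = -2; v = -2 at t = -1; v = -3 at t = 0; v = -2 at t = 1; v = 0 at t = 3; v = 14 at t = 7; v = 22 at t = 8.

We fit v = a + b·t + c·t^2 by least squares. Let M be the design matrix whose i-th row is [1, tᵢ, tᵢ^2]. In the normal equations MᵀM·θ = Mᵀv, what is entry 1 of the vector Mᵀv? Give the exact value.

33

Entry 1 ↔ basis 1, so (Mᵀv)_{1} = Σᵢ vᵢ = (1)·(4) + (1)·(-2) + (1)·(-3) + (1)·(-2) + (1)·(0) + (1)·(14) + (1)·(22) = 33.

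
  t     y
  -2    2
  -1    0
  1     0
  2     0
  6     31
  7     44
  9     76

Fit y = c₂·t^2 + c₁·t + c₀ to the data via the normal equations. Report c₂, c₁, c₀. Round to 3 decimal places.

c₂ = 1.011, c₁ = -0.468, c₀ = -2.099

Sums needed: Σt^2·t^2 = 10292, Σt^2·t = 1288, Σt^2 = 176, Σt·t = 176, Σt = 22, Σ1 = 7.
Right-hand side: Σt^2·y = 9436, Σt·y = 1174, Σy = 153.
AᵀA·[c₂, c₁, c₀]ᵀ = Aᵀy becomes [[10292, 1288, 176]; [1288, 176, 22]; [176, 22, 7]]·[c₂, c₁, c₀]ᵀ = [9436, 1174, 153]ᵀ.
Row-reducing yields c₂ = 38447/38019, c₁ = -17785/38019, c₀ = -26595/12673.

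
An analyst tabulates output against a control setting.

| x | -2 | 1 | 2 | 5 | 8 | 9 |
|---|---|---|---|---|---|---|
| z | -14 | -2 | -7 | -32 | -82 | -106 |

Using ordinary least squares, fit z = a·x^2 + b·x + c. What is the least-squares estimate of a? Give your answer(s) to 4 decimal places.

AᵀA·[a, b, c]ᵀ = Aᵀz reads: 11315·a + 1367·b + 179·c = -14720;  1367·a + 179·b + 23·c = -1758;  179·a + 23·b + 6·c = -243.
(Σx^2·x^2 = 11315, Σx^2·x = 1367, Σx^2 = 179, Σx·x = 179, Σx = 23, Σ1 = 6, Σx^2·z = -14720, Σx·z = -1758, Σz = -243.)
Inverting the 3×3 Gram matrix, [a, b, c]ᵀ = [-69517/47508, 443897/237540, -79363/19795]ᵀ.

a = -1.4633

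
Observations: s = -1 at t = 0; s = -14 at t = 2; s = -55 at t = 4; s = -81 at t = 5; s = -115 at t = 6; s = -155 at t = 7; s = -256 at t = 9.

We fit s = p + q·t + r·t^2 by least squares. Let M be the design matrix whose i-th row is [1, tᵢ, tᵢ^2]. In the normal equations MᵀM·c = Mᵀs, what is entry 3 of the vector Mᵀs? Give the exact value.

Entry 3 ↔ basis t^2, so (Mᵀs)_{3} = Σᵢ (t^2)·sᵢ = (0)·(-1) + (4)·(-14) + (16)·(-55) + (25)·(-81) + (36)·(-115) + (49)·(-155) + (81)·(-256) = -35432.

-35432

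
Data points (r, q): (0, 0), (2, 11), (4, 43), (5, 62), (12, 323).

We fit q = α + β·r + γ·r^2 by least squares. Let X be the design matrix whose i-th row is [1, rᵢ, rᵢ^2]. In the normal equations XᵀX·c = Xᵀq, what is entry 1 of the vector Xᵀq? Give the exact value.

439

Entry 1 ↔ basis 1, so (Xᵀq)_{1} = Σᵢ qᵢ = (1)·(0) + (1)·(11) + (1)·(43) + (1)·(62) + (1)·(323) = 439.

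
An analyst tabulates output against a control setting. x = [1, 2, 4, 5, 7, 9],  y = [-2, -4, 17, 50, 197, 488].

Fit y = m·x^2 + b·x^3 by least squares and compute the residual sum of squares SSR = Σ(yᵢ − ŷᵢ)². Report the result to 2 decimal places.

With design matrix A, AᵀA = [[9860, 80038]; [80038, 668876]] and Aᵀy = [50685, 430627]ᵀ.
Determinant 9860·668876 − 80038² = 189035916.
m = (50685·668876 − 80038·430627)/189035916 = -282271883/94517958; b = (9860·430627 − 80038·50685)/189035916 = 94628095/94517958.
Residuals: -696064/47258979, -1001510/15752993, 33478667/47258979, -7636150/15752993, -3038296/47258979, 817462/15752993; SSR = 35345143/47258979.

SSR = 0.75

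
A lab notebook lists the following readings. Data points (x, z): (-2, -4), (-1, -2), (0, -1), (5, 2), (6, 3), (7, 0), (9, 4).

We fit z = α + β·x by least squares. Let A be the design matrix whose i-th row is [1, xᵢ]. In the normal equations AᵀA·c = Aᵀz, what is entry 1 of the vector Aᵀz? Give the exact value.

Entry 1 ↔ basis 1, so (Aᵀz)_{1} = Σᵢ zᵢ = (1)·(-4) + (1)·(-2) + (1)·(-1) + (1)·(2) + (1)·(3) + (1)·(0) + (1)·(4) = 2.

2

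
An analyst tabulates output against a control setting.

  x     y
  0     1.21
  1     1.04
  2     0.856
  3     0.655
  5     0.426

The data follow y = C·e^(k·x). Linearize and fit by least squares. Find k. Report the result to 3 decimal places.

k = -0.214

With ln yᵢ as the transformed response and xᵢ as the regressor:
AᵀA = [[39.0000, 11.0000]; [11.0000, 5]], rhs = [-5.8077, -1.2021]ᵀ  (here Σx = 11.0000, Σ(x)² = 39.0000, Σln y = -1.2021, Σx·ln y = -5.8077).
Slope k = (n·Σx·ln y − Σx·Σln y)/(n·Σ(x)² − (Σx)²) = (5·-5.8077 − 11.0000·-1.2021)/74.0000 = -0.21372; ln C = (Σln y − k·Σx)/n = 0.22978.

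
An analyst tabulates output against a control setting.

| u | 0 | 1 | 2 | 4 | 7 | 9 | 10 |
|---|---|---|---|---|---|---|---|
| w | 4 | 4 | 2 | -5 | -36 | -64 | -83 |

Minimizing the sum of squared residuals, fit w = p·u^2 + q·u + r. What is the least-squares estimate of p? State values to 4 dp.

p = -1.0319

Sums needed: Σu^2·u^2 = 19235, Σu^2·u = 2145, Σu^2 = 251, Σu·u = 251, Σu = 33, Σ1 = 7.
Right-hand side: Σu^2·w = -15316, Σu·w = -1670, Σw = -178.
Solving the 3×3 system (Gaussian elimination) gives p = -46775/45328, q = 76739/45328, r = 81411/22664.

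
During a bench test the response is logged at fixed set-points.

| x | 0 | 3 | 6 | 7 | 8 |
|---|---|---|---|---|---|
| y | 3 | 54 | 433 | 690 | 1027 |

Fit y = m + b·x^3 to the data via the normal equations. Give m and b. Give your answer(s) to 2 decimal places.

Normal-equation sums: Σ1 = 5, Σx^3 = 1098, Σx^3·x^3 = 427178.
For Aᵀy: Σy = 2207, Σx^3·y = 857480.
So AᵀA·[m, b]ᵀ = Aᵀy: [[5, 1098]; [1098, 427178]]·[m, b]ᵀ = [2207, 857480]ᵀ.
Eliminating b: 427178·(row 1) − 1098·(row 2) gives 930286·m = 427178·2207 − 1098·857480 = 1268806, so m = 90629/66449.
Then b = (857480 − 1098·(90629/66449))/427178 = 133151/66449.

m = 1.36, b = 2.00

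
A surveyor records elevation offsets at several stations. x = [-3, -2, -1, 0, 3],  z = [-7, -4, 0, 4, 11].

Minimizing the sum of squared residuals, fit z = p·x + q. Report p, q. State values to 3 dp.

p = 3.038, q = 2.623

The normal equations are: 23·p + (-3)·q = 62;  (-3)·p + 5·q = 4.
(Σx·x = 23, Σx = -3, Σ1 = 5, Σx·z = 62, Σz = 4.)
Eliminating q: 5·(row 1) − (-3)·(row 2) gives 106·p = 5·62 − (-3)·4 = 322, so p = 161/53.
Then q = (4 − (-3)·(161/53))/5 = 139/53.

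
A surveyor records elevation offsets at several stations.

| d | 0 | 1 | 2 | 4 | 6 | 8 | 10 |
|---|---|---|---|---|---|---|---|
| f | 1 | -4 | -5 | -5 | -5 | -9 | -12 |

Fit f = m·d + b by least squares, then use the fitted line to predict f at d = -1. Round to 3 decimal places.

f̂ = -0.171

Forming MᵀM = [[221, 31]; [31, 7]] and Mᵀf = [-256, -39]ᵀ gives MᵀM·[m, b]ᵀ = Mᵀf.
det = 221·7 − 31² = 586.
m = ((-256)·7 − 31·(-39))/586 = -583/586; b = (221·(-39) − 31·(-256))/586 = -683/586.
At d = -1: f̂ = (-583/586)·(-1) + (-683/586)·(1) = -50/293.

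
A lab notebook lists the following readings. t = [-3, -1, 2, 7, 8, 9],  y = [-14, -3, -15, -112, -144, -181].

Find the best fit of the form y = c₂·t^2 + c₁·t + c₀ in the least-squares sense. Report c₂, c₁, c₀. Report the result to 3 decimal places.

With design matrix X, XᵀX = [[13156, 1564, 208]; [1564, 208, 22]; [208, 22, 6]] and Xᵀy = [-29554, -3550, -469]ᵀ.
Solving the 3×3 system (Gaussian elimination) gives c₂ = -28279/14363, c₁ = -56987/28726, c₀ = -37893/14363.

c₂ = -1.969, c₁ = -1.984, c₀ = -2.638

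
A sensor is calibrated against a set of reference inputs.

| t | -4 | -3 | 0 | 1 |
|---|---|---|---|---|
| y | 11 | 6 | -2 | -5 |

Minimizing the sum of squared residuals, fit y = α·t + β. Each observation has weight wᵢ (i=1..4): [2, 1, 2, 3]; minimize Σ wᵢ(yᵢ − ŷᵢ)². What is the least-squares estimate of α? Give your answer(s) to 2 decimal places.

α = -3.11

Entries of XᵀWX: Σwᵢ·t·t = 44, Σwᵢ·t = -8, Σwᵢ·1 = 8.
Right-hand side: Σwᵢ·t·y = -121, Σwᵢ·y = 9.
det = 44·8 − (-8)² = 288.
α = ((-121)·8 − (-8)·9)/288 = -28/9; β = (44·9 − (-8)·(-121))/288 = -143/72.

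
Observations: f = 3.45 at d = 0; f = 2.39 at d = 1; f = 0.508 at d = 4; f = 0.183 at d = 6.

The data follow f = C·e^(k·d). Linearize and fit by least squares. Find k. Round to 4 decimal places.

Taking logs, ln f = k·d + ln C, so regress ln f on d.
Σd = 11.0000, Σ(d)² = 53.0000, Σln f = -0.2659, Σd·ln f = -12.0274.
Normal system: [[53.0000, 11.0000]; [11.0000, 4]]·[k, ln C]ᵀ = [-12.0274, -0.2659]ᵀ.
Slope k = (n·Σd·ln f − Σd·Σln f)/(n·Σ(d)² − (Σd)²) = (4·-12.0274 − 11.0000·-0.2659)/91.0000 = -0.49654; ln C = (Σln f − k·Σd)/n = 1.29901.

k = -0.4965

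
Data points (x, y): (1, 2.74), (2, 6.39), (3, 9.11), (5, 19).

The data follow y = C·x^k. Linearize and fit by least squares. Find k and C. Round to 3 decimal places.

Taking logs, ln y = k·ln x + ln C, so regress ln y on ln x.
AᵀA = [[4.2777, 3.4012]; [3.4012, 4]], rhs = [8.4517, 8.0165]ᵀ  (here Σln x = 3.4012, Σ(ln x)² = 4.2777, Σln y = 8.0165, Σln x·ln y = 8.4517).
Slope k = (n·Σln x·ln y − Σln x·Σln y)/(n·Σ(ln x)² − (Σln x)²) = (4·8.4517 − 3.4012·8.0165)/5.5426 = 1.18017; ln C = (Σln y − k·Σln x)/n = 1.00063, so C = exp(1.00063) = 2.71999.

k = 1.180, C = 2.720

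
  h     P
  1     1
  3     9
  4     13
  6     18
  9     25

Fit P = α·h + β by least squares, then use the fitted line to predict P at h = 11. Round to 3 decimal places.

The normal equations are: 143·α + 23·β = 413;  23·α + 5·β = 66.
(Σh·h = 143, Σh = 23, Σ1 = 5, Σh·P = 413, ΣP = 66.)
Eliminating β: 5·(row 1) − 23·(row 2) gives 186·α = 5·413 − 23·66 = 547, so α = 547/186.
Then β = (66 − 23·(547/186))/5 = -61/186.
At h = 11: P̂ = (547/186)·(11) + (-61/186)·(1) = 2978/93.

P̂ = 32.022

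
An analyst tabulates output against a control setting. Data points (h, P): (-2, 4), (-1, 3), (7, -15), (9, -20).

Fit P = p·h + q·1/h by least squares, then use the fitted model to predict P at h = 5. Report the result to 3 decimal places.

Setting ∂/∂p … = 0 gives: 135·p + 4·q = -296;  4·p + (20365/15876)·q = -590/63.
(Σh·h = 135, Σh·1/h = 4, Σ1/h·1/h = 20365/15876, Σh·P = -296, Σ1/h·P = -590/63.)
det = 135·(20365/15876) − 4² = 92417/588.
p = ((-296)·(20365/15876) − 4·(-590/63))/(92417/588) = -5433320/2495259; q = (135·(-590/63) − 4·(-296))/(92417/588) = -47208/92417.
At h = 5: P̂ = (-5433320/2495259)·(5) + (-47208/92417)·(1/5) = -137107616/12476295.

P̂ = -10.989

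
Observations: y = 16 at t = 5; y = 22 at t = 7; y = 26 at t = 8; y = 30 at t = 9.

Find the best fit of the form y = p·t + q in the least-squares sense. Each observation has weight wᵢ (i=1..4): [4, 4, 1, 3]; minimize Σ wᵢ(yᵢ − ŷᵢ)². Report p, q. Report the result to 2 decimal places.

p = 3.47, q = -1.67

Compute the Gram sums: Σwᵢ·t·t = 603, Σwᵢ·t = 83, Σwᵢ·1 = 12.
Moment sums: Σwᵢ·t·y = 1954, Σwᵢ·y = 268.
So XᵀWX·[p, q]ᵀ = XᵀWy: [[603, 83]; [83, 12]]·[p, q]ᵀ = [1954, 268]ᵀ.
Eliminating q: 12·(row 1) − 83·(row 2) gives 347·p = 12·1954 − 83·268 = 1204, so p = 1204/347.
Then q = (268 − 83·(1204/347))/12 = -578/347.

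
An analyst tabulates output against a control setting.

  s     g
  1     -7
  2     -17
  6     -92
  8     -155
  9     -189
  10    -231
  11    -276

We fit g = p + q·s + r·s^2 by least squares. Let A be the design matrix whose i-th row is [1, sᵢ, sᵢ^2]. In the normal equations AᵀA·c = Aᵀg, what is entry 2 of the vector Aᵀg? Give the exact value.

Entry 2 ↔ basis s, so (Aᵀg)_{2} = Σᵢ (s)·gᵢ = (1)·(-7) + (2)·(-17) + (6)·(-92) + (8)·(-155) + (9)·(-189) + (10)·(-231) + (11)·(-276) = -8880.

-8880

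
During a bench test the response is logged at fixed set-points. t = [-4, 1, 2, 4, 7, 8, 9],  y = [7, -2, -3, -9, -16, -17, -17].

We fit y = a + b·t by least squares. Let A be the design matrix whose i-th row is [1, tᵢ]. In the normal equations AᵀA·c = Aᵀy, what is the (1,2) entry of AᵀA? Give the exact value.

27

Row 1 ↔ basis 1, column 2 ↔ basis t, so (AᵀA)_{1,2} = Σᵢ t = (1)·(-4) + (1)·(1) + (1)·(2) + (1)·(4) + (1)·(7) + (1)·(8) + (1)·(9) = 27.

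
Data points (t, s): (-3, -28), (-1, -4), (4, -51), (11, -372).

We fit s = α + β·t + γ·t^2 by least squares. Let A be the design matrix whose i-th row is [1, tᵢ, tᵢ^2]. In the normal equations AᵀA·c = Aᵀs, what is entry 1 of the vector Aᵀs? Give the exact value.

-455

Entry 1 ↔ basis 1, so (Aᵀs)_{1} = Σᵢ sᵢ = (1)·(-28) + (1)·(-4) + (1)·(-51) + (1)·(-372) = -455.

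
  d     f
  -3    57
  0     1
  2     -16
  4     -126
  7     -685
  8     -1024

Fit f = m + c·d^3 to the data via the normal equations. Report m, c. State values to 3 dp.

MᵀM·[m, c]ᵀ = Mᵀf reads: 6·m + 900·c = -1793;  900·m + 384682·c = -768974.
(Σ1 = 6, Σd^3 = 900, Σd^3·d^3 = 384682, Σf = -1793, Σd^3·f = -768974.)
Determinant 6·384682 − 900² = 1498092.
m = ((-1793)·384682 − 900·(-768974))/1498092 = 1170887/749046; c = (6·(-768974) − 900·(-1793))/1498092 = -250012/124841.

m = 1.563, c = -2.003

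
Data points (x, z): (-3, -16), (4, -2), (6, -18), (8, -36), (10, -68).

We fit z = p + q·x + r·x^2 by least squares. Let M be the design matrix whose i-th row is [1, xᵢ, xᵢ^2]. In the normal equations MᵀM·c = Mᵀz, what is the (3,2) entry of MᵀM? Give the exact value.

Row 3 ↔ basis x^2, column 2 ↔ basis x, so (MᵀM)_{3,2} = Σᵢ (x^2)·(x) = (9)·(-3) + (16)·(4) + (36)·(6) + (64)·(8) + (100)·(10) = 1765.

1765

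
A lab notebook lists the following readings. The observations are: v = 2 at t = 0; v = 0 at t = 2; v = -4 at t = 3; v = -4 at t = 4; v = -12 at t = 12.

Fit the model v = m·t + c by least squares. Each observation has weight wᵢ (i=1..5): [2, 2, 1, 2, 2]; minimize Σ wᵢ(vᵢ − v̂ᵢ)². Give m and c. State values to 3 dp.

AᵀWA·[m, c]ᵀ = AᵀWv reads: 337·m + 39·c = -332;  39·m + 9·c = -32.
(Σwᵢ·t·t = 337, Σwᵢ·t = 39, Σwᵢ·1 = 9, Σwᵢ·t·v = -332, Σwᵢ·v = -32.)
Eliminating c: 9·(row 1) − 39·(row 2) gives 1512·m = 9·(-332) − 39·(-32) = -1740, so m = -145/126.
Then c = ((-32) − 39·(-145/126))/9 = 541/378.

m = -1.151, c = 1.431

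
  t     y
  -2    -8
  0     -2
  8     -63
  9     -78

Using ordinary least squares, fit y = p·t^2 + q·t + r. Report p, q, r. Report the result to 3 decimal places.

p = -1.007, q = 0.597, r = -2.469

Entries of XᵀX: Σt^2·t^2 = 10673, Σt^2·t = 1233, Σt^2 = 149, Σt·t = 149, Σt = 15, Σ1 = 4.
Moment sums: Σt^2·y = -10382, Σt·y = -1190, Σy = -151.
Row-reducing yields p = -41343/41044, q = 791/1324, r = -50669/20522.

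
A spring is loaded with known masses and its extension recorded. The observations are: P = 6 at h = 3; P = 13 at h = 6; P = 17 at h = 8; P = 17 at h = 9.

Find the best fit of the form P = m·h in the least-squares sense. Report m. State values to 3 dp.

From the data, Σh·h = 190.
Right-hand side: Σh·P = 385.
Normal equations: [[190]]·[m]ᵀ = [385]ᵀ.
Hence m = 385 / 190 ≈ 2.02632.

m = 2.026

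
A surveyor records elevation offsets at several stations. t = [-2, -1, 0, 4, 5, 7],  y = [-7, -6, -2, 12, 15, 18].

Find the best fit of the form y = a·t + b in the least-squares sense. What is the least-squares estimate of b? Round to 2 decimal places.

b = -1.61

Compute the Gram sums: Σt·t = 95, Σt = 13, Σ1 = 6.
Moment sums: Σt·y = 269, Σy = 30.
Normal equations: [[95, 13]; [13, 6]]·[a, b]ᵀ = [269, 30]ᵀ.
det = 95·6 − 13² = 401.
a = (269·6 − 13·30)/401 = 1224/401; b = (95·30 − 13·269)/401 = -647/401.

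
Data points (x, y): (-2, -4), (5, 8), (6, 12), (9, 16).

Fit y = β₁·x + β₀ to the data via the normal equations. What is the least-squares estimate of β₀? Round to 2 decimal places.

With design matrix A, AᵀA = [[146, 18]; [18, 4]] and Aᵀy = [264, 32]ᵀ.
Δ = 146·4 − 18² = 260.
β₁ = (264·4 − 18·32)/260 = 24/13; β₀ = (146·32 − 18·264)/260 = -4/13.

β₀ = -0.31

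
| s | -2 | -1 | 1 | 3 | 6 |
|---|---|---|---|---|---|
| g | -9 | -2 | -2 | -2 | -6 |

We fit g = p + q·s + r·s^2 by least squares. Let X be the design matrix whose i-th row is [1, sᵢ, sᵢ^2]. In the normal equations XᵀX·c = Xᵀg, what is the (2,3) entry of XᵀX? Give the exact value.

235

Row 2 ↔ basis s, column 3 ↔ basis s^2, so (XᵀX)_{2,3} = Σᵢ (s)·(s^2) = (-2)·(4) + (-1)·(1) + (1)·(1) + (3)·(9) + (6)·(36) = 235.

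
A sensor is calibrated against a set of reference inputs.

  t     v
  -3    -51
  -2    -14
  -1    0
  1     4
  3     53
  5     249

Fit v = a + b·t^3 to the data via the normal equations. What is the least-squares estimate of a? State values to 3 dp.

Compute the Gram sums: Σ1 = 6, Σt^3 = 117, Σt^3·t^3 = 17149.
And Σv = 241, Σt^3·v = 34049.
AᵀA·[a, b]ᵀ = Aᵀv becomes [[6, 117]; [117, 17149]]·[a, b]ᵀ = [241, 34049]ᵀ.
det = 6·17149 − 117² = 89205.
a = (241·17149 − 117·34049)/89205 = 149176/89205; b = (6·34049 − 117·241)/89205 = 58699/29735.

a = 1.672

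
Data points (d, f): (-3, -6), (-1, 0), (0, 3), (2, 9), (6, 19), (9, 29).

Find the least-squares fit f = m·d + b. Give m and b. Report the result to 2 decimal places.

m = 2.86, b = 2.81

Setting ∂/∂m … = 0 gives: 131·m + 13·b = 411;  13·m + 6·b = 54.
det = 131·6 − 13² = 617.
m = (411·6 − 13·54)/617 = 1764/617; b = (131·54 − 13·411)/617 = 1731/617.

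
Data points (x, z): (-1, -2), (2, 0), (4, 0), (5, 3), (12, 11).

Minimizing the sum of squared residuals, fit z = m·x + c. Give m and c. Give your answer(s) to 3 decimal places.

m = 1.032, c = -2.142

Setting ∂/∂m … = 0 gives: 190·m + 22·c = 149;  22·m + 5·c = 12.
det = 190·5 − 22² = 466.
m = (149·5 − 22·12)/466 = 481/466; c = (190·12 − 22·149)/466 = -499/233.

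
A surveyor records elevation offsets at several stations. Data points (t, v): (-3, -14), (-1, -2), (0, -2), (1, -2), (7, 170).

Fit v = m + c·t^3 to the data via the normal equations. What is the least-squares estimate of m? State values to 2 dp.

XᵀX·[m, c]ᵀ = Xᵀv reads: 5·m + 316·c = 150;  316·m + 118380·c = 58688.
Determinant 5·118380 − 316² = 492044.
m = (150·118380 − 316·58688)/492044 = -197102/123011; c = (5·58688 − 316·150)/492044 = 61510/123011.

m = -1.60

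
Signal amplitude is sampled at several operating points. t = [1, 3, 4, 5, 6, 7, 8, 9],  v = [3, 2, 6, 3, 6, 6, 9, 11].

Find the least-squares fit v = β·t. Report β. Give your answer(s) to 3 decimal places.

The normal system MᵀM·[β]ᵀ = Mᵀv is [[281]]·[β]ᵀ = [297]ᵀ.
β = 297/281 = 1.05694.

β = 1.057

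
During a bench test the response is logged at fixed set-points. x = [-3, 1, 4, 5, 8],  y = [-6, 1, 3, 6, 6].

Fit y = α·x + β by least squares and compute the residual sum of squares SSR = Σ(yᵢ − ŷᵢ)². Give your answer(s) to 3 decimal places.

Forming MᵀM = [[115, 15]; [15, 5]] and Mᵀy = [109, 10]ᵀ gives MᵀM·[α, β]ᵀ = Mᵀy.
Eliminating β: 5·(row 1) − 15·(row 2) gives 350·α = 5·109 − 15·10 = 395, so α = 79/70.
Then β = (10 − 15·(79/70))/5 = -97/70.
Residuals: -43/35, 44/35, -9/70, 61/35, -23/14; SSR = 619/70.

SSR = 8.843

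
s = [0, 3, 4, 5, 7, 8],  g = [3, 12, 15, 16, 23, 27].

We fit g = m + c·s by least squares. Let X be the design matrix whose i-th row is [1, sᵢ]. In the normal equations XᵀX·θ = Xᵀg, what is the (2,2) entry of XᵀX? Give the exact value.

163

Row 2 ↔ basis s, column 2 ↔ basis s, so (XᵀX)_{2,2} = Σᵢ (s)·(s) = (0)·(0) + (3)·(3) + (4)·(4) + (5)·(5) + (7)·(7) + (8)·(8) = 163.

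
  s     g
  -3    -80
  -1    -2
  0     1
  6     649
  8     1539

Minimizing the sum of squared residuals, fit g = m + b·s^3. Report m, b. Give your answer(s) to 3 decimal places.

m = 0.908, b = 3.004

The normal system MᵀM·[m, b]ᵀ = Mᵀg is [[5, 700]; [700, 309530]]·[m, b]ᵀ = [2107, 930314]ᵀ.
Eliminating b: 309530·(row 1) − 700·(row 2) gives 1057650·m = 309530·2107 − 700·930314 = 959910, so m = 31997/35255.
Then b = (930314 − 700·(31997/35255))/309530 = 105889/35255.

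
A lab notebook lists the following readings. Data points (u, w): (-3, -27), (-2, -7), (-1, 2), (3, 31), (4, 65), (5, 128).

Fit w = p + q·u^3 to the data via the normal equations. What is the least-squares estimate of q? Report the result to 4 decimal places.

q = 1.0111

Forming MᵀM = [[6, 180]; [180, 21244]] and Mᵀw = [192, 21780]ᵀ gives MᵀM·[p, q]ᵀ = Mᵀw.
Determinant 6·21244 − 180² = 95064.
p = (192·21244 − 180·21780)/95064 = 6602/3961; q = (6·21780 − 180·192)/95064 = 4005/3961.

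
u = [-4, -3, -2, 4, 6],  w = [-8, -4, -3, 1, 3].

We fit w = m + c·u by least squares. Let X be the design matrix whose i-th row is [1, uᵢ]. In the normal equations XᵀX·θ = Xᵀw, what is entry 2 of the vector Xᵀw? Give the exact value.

Entry 2 ↔ basis u, so (Xᵀw)_{2} = Σᵢ (u)·wᵢ = (-4)·(-8) + (-3)·(-4) + (-2)·(-3) + (4)·(1) + (6)·(3) = 72.

72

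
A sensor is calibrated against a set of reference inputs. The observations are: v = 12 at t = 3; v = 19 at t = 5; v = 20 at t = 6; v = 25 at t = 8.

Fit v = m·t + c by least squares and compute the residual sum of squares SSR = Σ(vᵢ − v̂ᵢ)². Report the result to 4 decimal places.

Forming AᵀA = [[134, 22]; [22, 4]] and Aᵀv = [451, 76]ᵀ gives AᵀA·[m, c]ᵀ = Aᵀv.
Eliminating c: 4·(row 1) − 22·(row 2) gives 52·m = 4·451 − 22·76 = 132, so m = 33/13.
Then c = (76 − 22·(33/13))/4 = 131/26.
Residuals: -17/26, 33/26, -7/26, -9/26; SSR = 29/13.

SSR = 2.2308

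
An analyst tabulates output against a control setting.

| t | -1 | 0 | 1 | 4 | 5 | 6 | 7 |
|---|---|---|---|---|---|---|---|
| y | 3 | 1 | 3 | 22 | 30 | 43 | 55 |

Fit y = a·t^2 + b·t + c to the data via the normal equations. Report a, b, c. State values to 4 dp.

Entries of MᵀM: Σt^2·t^2 = 4580, Σt^2·t = 748, Σt^2 = 128, Σt·t = 128, Σt = 22, Σ1 = 7.
Moment sums: Σt^2·y = 5351, Σt·y = 881, Σy = 157.
MᵀM·[a, b, c]ᵀ = Mᵀy becomes [[4580, 748, 128]; [748, 128, 22]; [128, 22, 7]]·[a, b, c]ᵀ = [5351, 881, 157]ᵀ.
Solving the 3×3 system (Gaussian elimination) gives a = 10487/10752, b = 9203/10752, c = 3411/1792.

a = 0.9754, b = 0.8559, c = 1.9035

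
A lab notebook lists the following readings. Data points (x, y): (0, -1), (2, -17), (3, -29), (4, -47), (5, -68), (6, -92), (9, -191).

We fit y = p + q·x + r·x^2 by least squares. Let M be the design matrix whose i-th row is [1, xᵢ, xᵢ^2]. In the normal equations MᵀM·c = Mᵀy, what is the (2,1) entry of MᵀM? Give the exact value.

Row 2 ↔ basis x, column 1 ↔ basis 1, so (MᵀM)_{2,1} = Σᵢ x = (0)·(1) + (2)·(1) + (3)·(1) + (4)·(1) + (5)·(1) + (6)·(1) + (9)·(1) = 29.

29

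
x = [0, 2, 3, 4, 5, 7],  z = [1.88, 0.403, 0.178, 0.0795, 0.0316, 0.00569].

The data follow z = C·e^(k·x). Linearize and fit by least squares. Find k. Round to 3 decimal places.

With ln zᵢ as the transformed response and xᵢ as the regressor:
Σx = 21.0000, Σ(x)² = 103.0000, Σln z = -13.1592, Σx·ln z = -70.5799.
Equations: 103.0000·k + 21.0000·ln C = -70.5799;  21.0000·k + 6·ln C = -13.1592.
Solving (det = 177.0000): k = -0.83128, ln C = 0.71629.

k = -0.831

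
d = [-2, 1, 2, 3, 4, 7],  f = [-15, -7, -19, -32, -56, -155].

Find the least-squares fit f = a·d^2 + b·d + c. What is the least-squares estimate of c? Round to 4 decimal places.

The normal equations are: 2771·a + 435·b + 83·c = -8922;  435·a + 83·b + 15·c = -1420;  83·a + 15·b + 6·c = -284.
(Σd^2·d^2 = 2771, Σd^2·d = 435, Σd^2 = 83, Σd·d = 83, Σd = 15, Σ1 = 6, Σd^2·f = -8922, Σd·f = -1420, Σf = -284.)
Solving the 3×3 system (Gaussian elimination) gives a = -2165/728, b = -535/728, c = -61/14.

c = -4.3571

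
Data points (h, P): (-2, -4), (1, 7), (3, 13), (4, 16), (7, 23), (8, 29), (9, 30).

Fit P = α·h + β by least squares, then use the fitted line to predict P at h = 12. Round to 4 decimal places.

P̂ = 39.9251

Setting ∂/∂α … = 0 gives: 224·α + 30·β = 781;  30·α + 7·β = 114.
Eliminating β: 7·(row 1) − 30·(row 2) gives 668·α = 7·781 − 30·114 = 2047, so α = 2047/668.
Then β = (114 − 30·(2047/668))/7 = 1053/334.
At h = 12: P̂ = (2047/668)·(12) + (1053/334)·(1) = 13335/334.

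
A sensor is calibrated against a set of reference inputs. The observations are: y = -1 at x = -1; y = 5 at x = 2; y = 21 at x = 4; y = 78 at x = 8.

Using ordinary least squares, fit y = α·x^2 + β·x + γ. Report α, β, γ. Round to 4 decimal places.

α = 1.1089, β = 1.0311, γ = -1.1663

Setting ∂/∂α … = 0 gives: 4369·α + 583·β + 85·γ = 5347;  583·α + 85·β + 13·γ = 719;  85·α + 13·β + 4·γ = 103.
(Σx^2·x^2 = 4369, Σx^2·x = 583, Σx^2 = 85, Σx·x = 85, Σx = 13, Σ1 = 4, Σx^2·y = 5347, Σx·y = 719, Σy = 103.)
Inverting the 3×3 Gram matrix, [α, β, γ]ᵀ = [11431/10308, 3543/3436, -6011/5154]ᵀ.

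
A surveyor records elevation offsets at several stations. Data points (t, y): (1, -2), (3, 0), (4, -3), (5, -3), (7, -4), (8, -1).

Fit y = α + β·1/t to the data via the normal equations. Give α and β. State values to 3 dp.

α = -2.415, β = 0.725

Normal-equation sums: Σ1 = 6, Σ1/t = 1723/840, Σ1/t·1/t = 881749/705600.
Moment sums: Σy = -13, Σ1/t·y = -1133/280.
MᵀM·[α, β]ᵀ = Mᵀy becomes [[6, 1723/840]; [1723/840, 881749/705600]]·[α, β]ᵀ = [-13, -1133/280]ᵀ.
det = 6·(881749/705600) − (1723/840)² = 464353/141120.
α = ((-13)·(881749/705600) − (1723/840)·(-1133/280))/(464353/141120) = -1121252/464353; β = (6·(-1133/280) − (1723/840)·(-13))/(464353/141120) = 336840/464353.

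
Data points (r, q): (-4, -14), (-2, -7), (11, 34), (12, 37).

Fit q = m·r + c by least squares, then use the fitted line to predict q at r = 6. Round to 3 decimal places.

Setting ∂/∂m … = 0 gives: 285·m + 17·c = 888;  17·m + 4·c = 50.
(Σr·r = 285, Σr = 17, Σ1 = 4, Σr·q = 888, Σq = 50.)
det = 285·4 − 17² = 851.
m = (888·4 − 17·50)/851 = 2702/851; c = (285·50 − 17·888)/851 = -846/851.
At r = 6: q̂ = (2702/851)·(6) + (-846/851)·(1) = 15366/851.

q̂ = 18.056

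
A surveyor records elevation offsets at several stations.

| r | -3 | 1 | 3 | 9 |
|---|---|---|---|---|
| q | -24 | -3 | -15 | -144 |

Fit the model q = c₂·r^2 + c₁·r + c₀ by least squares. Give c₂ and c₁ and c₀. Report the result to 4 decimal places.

AᵀA·[c₂, c₁, c₀]ᵀ = Aᵀq reads: 6724·c₂ + 730·c₁ + 100·c₀ = -12018;  730·c₂ + 100·c₁ + 10·c₀ = -1272;  100·c₂ + 10·c₁ + 4·c₀ = -186.
(Σr^2·r^2 = 6724, Σr^2·r = 730, Σr^2 = 100, Σr·r = 100, Σr = 10, Σ1 = 4, Σr^2·q = -12018, Σr·q = -1272, Σq = -186.)
Solving the 3×3 system (Gaussian elimination) gives c₂ = -153/80, c₁ = 37/25, c₀ = -191/80.

c₂ = -1.9125, c₁ = 1.4800, c₀ = -2.3875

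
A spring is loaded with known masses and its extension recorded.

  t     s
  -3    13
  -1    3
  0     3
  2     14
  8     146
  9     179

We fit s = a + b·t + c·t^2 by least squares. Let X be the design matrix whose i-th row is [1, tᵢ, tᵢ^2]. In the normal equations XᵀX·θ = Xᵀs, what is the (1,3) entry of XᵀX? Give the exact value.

Row 1 ↔ basis 1, column 3 ↔ basis t^2, so (XᵀX)_{1,3} = Σᵢ t^2 = (1)·(9) + (1)·(1) + (1)·(0) + (1)·(4) + (1)·(64) + (1)·(81) = 159.

159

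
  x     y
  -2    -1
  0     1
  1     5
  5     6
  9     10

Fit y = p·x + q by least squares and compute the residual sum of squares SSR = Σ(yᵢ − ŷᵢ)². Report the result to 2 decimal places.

SSR = 6.90

Setting ∂/∂p … = 0 gives: 111·p + 13·q = 127;  13·p + 5·q = 21.
det = 111·5 − 13² = 386.
p = (127·5 − 13·21)/386 = 181/193; q = (111·21 − 13·127)/386 = 340/193.
Residuals: -171/193, -147/193, 444/193, -87/193, -39/193; SSR = 1332/193.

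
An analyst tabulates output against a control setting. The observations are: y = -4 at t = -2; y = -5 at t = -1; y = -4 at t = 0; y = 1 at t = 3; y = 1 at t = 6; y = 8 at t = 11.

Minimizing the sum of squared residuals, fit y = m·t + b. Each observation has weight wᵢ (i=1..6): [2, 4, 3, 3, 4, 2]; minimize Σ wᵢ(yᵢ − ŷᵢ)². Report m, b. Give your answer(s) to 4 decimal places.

m = 0.9574, b = -3.4442

AᵀWA·[m, b]ᵀ = AᵀWy reads: 425·m + 47·b = 245;  47·m + 18·b = -17.
(Σwᵢ·t·t = 425, Σwᵢ·t = 47, Σwᵢ·1 = 18, Σwᵢ·t·y = 245, Σwᵢ·y = -17.)
Determinant 425·18 − 47² = 5441.
m = (245·18 − 47·(-17))/5441 = 5209/5441; b = (425·(-17) − 47·245)/5441 = -18740/5441.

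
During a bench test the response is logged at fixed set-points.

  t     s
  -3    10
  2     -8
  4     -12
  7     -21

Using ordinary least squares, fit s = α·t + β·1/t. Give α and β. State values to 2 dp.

α = -2.88, β = -4.08

AᵀA·[α, β]ᵀ = Aᵀs reads: 78·α + 4·β = -241;  4·α + (3133/7056)·β = -40/3.
det = 78·(3133/7056) − 4² = 21913/1176.
α = ((-241)·(3133/7056) − 4·(-40/3))/(21913/1176) = -378733/131478; β = (78·(-40/3) − 4·(-241))/(21913/1176) = -89376/21913.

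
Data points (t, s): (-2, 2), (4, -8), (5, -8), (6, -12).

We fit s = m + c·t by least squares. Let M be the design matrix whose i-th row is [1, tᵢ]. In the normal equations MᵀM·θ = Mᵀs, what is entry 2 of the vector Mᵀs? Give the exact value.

-148

Entry 2 ↔ basis t, so (Mᵀs)_{2} = Σᵢ (t)·sᵢ = (-2)·(2) + (4)·(-8) + (5)·(-8) + (6)·(-12) = -148.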